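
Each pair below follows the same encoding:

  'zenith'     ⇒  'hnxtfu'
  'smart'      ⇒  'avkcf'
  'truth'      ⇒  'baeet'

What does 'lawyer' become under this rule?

In zenith: z→h is +8, e→n is +9, n→x is +10, i→t is +11 — the shift increases by 1 each position. Letter i (0-indexed) is shifted by i+8, so successive shifts are 8, 9, 10, ….
For lawyer: l+8=t, a+9=j, w+10=g, y+11=j, e+12=q, r+13=e.

tjgjqe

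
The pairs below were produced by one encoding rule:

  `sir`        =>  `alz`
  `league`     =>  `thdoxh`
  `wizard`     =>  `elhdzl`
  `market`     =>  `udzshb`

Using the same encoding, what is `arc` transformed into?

dzk

The shift depends on letter class: consonant s→a is +8, but vowel i→l is +3. Two shifts are in play — +3 for a/e/i/o/u, +8 for every other letter.
For arc: a(vowel)+3=d, r(cons)+8=z, c(cons)+8=k.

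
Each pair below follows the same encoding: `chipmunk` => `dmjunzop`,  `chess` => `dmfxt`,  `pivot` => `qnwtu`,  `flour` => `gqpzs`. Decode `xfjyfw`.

Shifts by position in chipmunk: pos 0: c→d (+1), pos 1: h→m (+5), pos 2: i→j (+1), pos 3: p→u (+5) — repeating every 2. A repeating key of period 2 is used — shifts +1, +5 over and over.
Undoing it on xfjyfw: x−1=w, f−5=a, j−1=i, y−5=t, f−1=e, w−5=r.

waiter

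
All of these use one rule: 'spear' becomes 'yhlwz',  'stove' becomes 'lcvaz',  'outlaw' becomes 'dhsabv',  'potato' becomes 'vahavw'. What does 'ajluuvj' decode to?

connect

The output letters match the input read backwards, each shifted +7: spear reversed is raeps. Two steps: reverse the string, then apply a Caesar shift of +7.
Undoing it on ajluuvj: shift back: a−7=t, j−7=c, l−7=e, u−7=n, u−7=n, v−7=o, j−7=c → tcennoc; then reverse → connect.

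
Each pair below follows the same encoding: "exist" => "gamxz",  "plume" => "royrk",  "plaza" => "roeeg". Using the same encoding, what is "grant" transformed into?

iuesz

In exist: e→g is +2, x→a is +3, i→m is +4, s→x is +5 — the shift increases by 1 each position. Letter i (0-indexed) is shifted by i+2, so successive shifts are 2, 3, 4, ….
For grant: g+2=i, r+3=u, a+4=e, n+5=s, t+6=z.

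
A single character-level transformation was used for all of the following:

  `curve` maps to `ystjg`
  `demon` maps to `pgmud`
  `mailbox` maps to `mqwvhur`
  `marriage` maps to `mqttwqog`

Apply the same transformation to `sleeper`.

kvgglgt

c(2)→y(24) and u(20)→s(18) fit y≡17x+16 (mod 26); the inverse of 17 mod 26 is 23. Treating letters as 0–25, the rule is x ↦ 17x + 16 (mod 26).
For sleeper: s(18)→17·18+16≡10=k; l(11)→17·11+16≡21=v; e(4)→17·4+16≡6=g; e(4)→17·4+16≡6=g; p(15)→17·15+16≡11=l; e(4)→17·4+16≡6=g; r(17)→17·17+16≡19=t (all mod 26).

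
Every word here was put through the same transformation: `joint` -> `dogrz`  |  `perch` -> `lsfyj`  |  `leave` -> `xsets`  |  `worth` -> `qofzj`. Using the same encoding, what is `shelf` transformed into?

cjsxp

j(9)→d(3) and o(14)→o(14) fit y≡23x+4 (mod 26); the inverse of 23 mod 26 is 17. This is an affine cipher: with a=0,…,z=25, each position x becomes (23x+4) mod 26.
On shelf: s(18)→23·18+4≡2=c; h(7)→23·7+4≡9=j; e(4)→23·4+4≡18=s; l(11)→23·11+4≡23=x; f(5)→23·5+4≡15=p (all mod 26).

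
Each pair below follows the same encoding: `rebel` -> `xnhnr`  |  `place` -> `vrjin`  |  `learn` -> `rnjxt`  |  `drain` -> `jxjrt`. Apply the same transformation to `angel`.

The shift depends on letter class: consonant r→x is +6, but vowel e→n is +9. The rule splits by letter class: vowels +9, consonants +6.
For angel: a(vowel)+9=j, n(cons)+6=t, g(cons)+6=m, e(vowel)+9=n, l(cons)+6=r.

jtmnr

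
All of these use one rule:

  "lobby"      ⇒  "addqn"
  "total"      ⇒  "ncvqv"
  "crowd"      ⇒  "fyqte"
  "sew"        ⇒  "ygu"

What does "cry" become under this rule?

The output letters match the input read backwards, each shifted +2: lobby reversed is ybbol. Read the word backwards and shift each letter +2.
For cry: reverse → yrc; then shift: y+2=a, r+2=t, c+2=e.

ate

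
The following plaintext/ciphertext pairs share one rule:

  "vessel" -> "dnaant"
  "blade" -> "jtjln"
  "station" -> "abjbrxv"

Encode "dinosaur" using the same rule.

The shift depends on letter class: consonant v→d is +8, but vowel e→n is +9. The rule splits by letter class: vowels +9, consonants +8.
Applying it to dinosaur: d(cons)+8=l, i(vowel)+9=r, n(cons)+8=v, o(vowel)+9=x, s(cons)+8=a, a(vowel)+9=j, u(vowel)+9=d, r(cons)+8=z.

lrvxajdz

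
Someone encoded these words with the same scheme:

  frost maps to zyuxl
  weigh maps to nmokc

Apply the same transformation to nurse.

kyxat

The output letters match the input read backwards, each shifted +6: frost reversed is tsorf. Read the word backwards and shift each letter +6.
On nurse: reverse → esrun; then shift: e+6=k, s+6=y, r+6=x, u+6=a, n+6=t.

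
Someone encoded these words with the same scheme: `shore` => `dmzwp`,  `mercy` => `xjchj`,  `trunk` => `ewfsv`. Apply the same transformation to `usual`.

Shifts by position in shore: pos 0: s→d (+11), pos 1: h→m (+5), pos 2: o→z (+11), pos 3: r→w (+5) — repeating every 2. The shifts repeat in a cycle of length 2: positions 0,1,… shift by +11, +5, then the pattern repeats.
On usual: u+11=f, s+5=x, u+11=f, a+5=f, l+11=w.

fxffw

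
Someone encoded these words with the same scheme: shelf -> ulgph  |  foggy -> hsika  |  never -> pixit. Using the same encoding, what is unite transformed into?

wrkxg

Shifts by position in shelf: pos 0: s→u (+2), pos 1: h→l (+4), pos 2: e→g (+2), pos 3: l→p (+4) — repeating every 2. A repeating key of period 2 is used — shifts +2, +4 over and over.
Applying it to unite: u+2=w, n+4=r, i+2=k, t+4=x, e+2=g.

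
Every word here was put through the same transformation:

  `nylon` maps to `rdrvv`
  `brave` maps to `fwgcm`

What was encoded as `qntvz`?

In nylon: n→r is +4, y→d is +5, l→r is +6, o→v is +7 — the shift increases by 1 each position. Each letter shifts forward by (position + 4), i.e. 4, 5, 6, … — the shift grows by one for each successive letter.
Decoding qntvz: q−4=m, n−5=i, t−6=n, v−7=o, z−8=r.

minor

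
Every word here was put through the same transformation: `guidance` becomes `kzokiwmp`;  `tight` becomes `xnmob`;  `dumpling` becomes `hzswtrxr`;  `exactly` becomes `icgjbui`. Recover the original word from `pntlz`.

In guidance: g→k is +4, u→z is +5, i→o is +6, d→k is +7 — the shift increases by 1 each position. Each letter shifts forward by (position + 4), i.e. 4, 5, 6, … — the shift grows by one for each successive letter.
Reversing it on pntlz: p−4=l, n−5=i, t−6=n, l−7=e, z−8=r.

liner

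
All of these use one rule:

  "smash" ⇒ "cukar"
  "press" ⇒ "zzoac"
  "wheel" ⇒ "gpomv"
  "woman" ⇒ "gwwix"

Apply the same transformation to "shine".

Shifts by position in smash: pos 0: s→c (+10), pos 1: m→u (+8), pos 2: a→k (+10), pos 3: s→a (+8) — repeating every 2. A repeating key of period 2 is used — shifts +10, +8 over and over.
On shine: s+10=c, h+8=p, i+10=s, n+8=v, e+10=o.

cpsvo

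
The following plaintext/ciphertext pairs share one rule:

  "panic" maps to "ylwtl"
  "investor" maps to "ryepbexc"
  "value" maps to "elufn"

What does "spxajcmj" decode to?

jeopardy

Shifts by position in panic: pos 0: p→y (+9), pos 1: a→l (+11), pos 2: n→w (+9), pos 3: i→t (+11) — repeating every 2. The shifts repeat in a cycle of length 2: positions 0,1,… shift by +9, +11, then the pattern repeats.
Undoing it on spxajcmj: s−9=j, p−11=e, x−9=o, a−11=p, j−9=a, c−11=r, m−9=d, j−11=y.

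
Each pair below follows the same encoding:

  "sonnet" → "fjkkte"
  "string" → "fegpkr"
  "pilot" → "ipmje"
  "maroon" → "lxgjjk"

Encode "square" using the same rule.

Treating letters as 0–25, the rule is x ↦ 25x + 23 (mod 26).
On square: s(18)→25·18+23≡5=f; q(16)→25·16+23≡7=h; u(20)→25·20+23≡3=d; a(0)→25·0+23≡23=x; r(17)→25·17+23≡6=g; e(4)→25·4+23≡19=t (all mod 26).

fhdxgt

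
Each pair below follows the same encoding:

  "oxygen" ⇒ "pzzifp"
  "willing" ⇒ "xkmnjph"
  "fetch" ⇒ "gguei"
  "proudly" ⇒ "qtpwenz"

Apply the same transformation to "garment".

It's a Vigenère-style cipher with numeric key [1,2]: position i shifts by key[i mod 2].
Applying it to garment: g+1=h, a+2=c, r+1=s, m+2=o, e+1=f, n+2=p, t+1=u.

hcsofpu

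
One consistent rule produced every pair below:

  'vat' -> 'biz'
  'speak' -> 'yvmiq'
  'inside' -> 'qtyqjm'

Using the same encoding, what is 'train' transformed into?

Two shifts are in play — +8 for a/e/i/o/u, +6 for every other letter.
On train: t(cons)+6=z, r(cons)+6=x, a(vowel)+8=i, i(vowel)+8=q, n(cons)+6=t.

zxiqt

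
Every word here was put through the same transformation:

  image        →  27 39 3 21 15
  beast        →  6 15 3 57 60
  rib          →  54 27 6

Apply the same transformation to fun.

Each letter becomes 3×(its alphabet position, a=1..z=26).
Applying it to fun: f=6→18, u=21→63, n=14→42.

18 63 42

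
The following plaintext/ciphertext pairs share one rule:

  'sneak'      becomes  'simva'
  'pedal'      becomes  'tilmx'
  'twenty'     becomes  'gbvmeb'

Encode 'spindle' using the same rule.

mtlvqxa

The word is reversed, then every letter is shifted forward by 8.
Applying it to spindle: reverse → eldnips; then shift: e+8=m, l+8=t, d+8=l, n+8=v, i+8=q, p+8=x, s+8=a.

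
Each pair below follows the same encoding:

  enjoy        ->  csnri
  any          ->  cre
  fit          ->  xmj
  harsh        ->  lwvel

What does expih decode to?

The output letters match the input read backwards, each shifted +4: enjoy reversed is yojne. Two steps: reverse the string, then apply a Caesar shift of +4.
Undoing it on expih: shift back: e−4=a, x−4=t, p−4=l, i−4=e, h−4=d → atled; then reverse → delta.

delta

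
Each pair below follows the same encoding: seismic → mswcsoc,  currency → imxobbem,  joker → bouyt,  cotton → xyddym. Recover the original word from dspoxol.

The output letters match the input read backwards, each shifted +10: seismic reversed is cimsies. The word is reversed, then every letter is shifted forward by 10.
Decoding dspoxol: shift back: d−10=t, s−10=i, p−10=f, o−10=e, x−10=n, o−10=e, l−10=b → tifeneb; then reverse → benefit.

benefit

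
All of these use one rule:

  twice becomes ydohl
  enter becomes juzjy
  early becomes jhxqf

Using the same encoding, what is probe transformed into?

Shifts by position in twice: pos 0: t→y (+5), pos 1: w→d (+7), pos 2: i→o (+6), pos 3: c→h (+5), pos 4: e→l (+7) — repeating every 3. A repeating key of period 3 is used — shifts +5, +7, +6 over and over.
On probe: p+5=u, r+7=y, o+6=u, b+5=g, e+7=l.

uyugl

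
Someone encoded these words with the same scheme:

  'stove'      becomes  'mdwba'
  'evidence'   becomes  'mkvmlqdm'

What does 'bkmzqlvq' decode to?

indirect

The output letters match the input read backwards, each shifted +8: stove reversed is evots. Read the word backwards and shift each letter +8.
Undoing it on bkmzqlvq: shift back: b−8=t, k−8=c, m−8=e, z−8=r, q−8=i, l−8=d, v−8=n, q−8=i → tceridni; then reverse → indirect.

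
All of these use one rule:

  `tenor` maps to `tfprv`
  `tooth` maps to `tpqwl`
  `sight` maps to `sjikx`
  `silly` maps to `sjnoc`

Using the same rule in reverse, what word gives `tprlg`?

In tenor: t→t is +0, e→f is +1, n→p is +2, o→r is +3 — the shift increases by 1 each position. The shift increases by 1 at each position, starting from +0: 0, 1, 2, ….
Decoding tprlg: t−0=t, p−1=o, r−2=p, l−3=i, g−4=c.

topic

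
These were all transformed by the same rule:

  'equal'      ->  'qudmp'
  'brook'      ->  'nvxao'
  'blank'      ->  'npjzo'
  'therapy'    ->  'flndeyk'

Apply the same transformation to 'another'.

mrxflnd

Shifts by position in equal: pos 0: e→q (+12), pos 1: q→u (+4), pos 2: u→d (+9), pos 3: a→m (+12), pos 4: l→p (+4) — repeating every 3. The shifts repeat in a cycle of length 3: positions 0,1,… shift by +12, +4, +9, then the pattern repeats.
On another: a+12=m, n+4=r, o+9=x, t+12=f, h+4=l, e+9=n, r+12=d.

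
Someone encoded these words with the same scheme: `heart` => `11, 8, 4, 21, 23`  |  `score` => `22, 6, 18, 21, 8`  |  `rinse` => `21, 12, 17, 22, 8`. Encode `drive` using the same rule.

7, 21, 12, 25, 8

h is letter #8 and maps to 11: an offset of 3. Letters become their 1-based position plus 3 (so a→4, b→5, …).
Applying it to drive: d=4→7, r=18→21, i=9→12, v=22→25, e=5→8.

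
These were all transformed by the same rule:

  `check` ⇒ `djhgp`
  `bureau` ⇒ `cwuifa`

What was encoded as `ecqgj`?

dance

Letter i (0-indexed) is shifted by i+1, so successive shifts are 1, 2, 3, ….
Undoing it on ecqgj: e−1=d, c−2=a, q−3=n, g−4=c, j−5=e.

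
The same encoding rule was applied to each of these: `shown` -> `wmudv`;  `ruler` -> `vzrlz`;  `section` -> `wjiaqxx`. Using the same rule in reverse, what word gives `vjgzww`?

reason

Each letter shifts forward by (position + 4), i.e. 4, 5, 6, … — the shift grows by one for each successive letter.
Undoing it on vjgzww: v−4=r, j−5=e, g−6=a, z−7=s, w−8=o, w−9=n.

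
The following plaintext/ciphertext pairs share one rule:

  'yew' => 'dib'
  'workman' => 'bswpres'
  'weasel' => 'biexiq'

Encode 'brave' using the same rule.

gweai

The shift depends on letter class: consonant y→d is +5, but vowel e→i is +4. The rule splits by letter class: vowels +4, consonants +5.
For brave: b(cons)+5=g, r(cons)+5=w, a(vowel)+4=e, v(cons)+5=a, e(vowel)+4=i.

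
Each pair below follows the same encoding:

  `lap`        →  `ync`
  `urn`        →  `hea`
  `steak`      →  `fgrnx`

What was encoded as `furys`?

shelf

Each letter is shifted forward by 13 in the alphabet (a Caesar shift of +13).
Reversing it on furys: f−13=s, u−13=h, r−13=e, y−13=l, s−13=f.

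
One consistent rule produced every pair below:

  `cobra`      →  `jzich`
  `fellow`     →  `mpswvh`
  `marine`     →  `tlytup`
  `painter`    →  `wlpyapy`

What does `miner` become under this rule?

ttupy

Shifts by position in cobra: pos 0: c→j (+7), pos 1: o→z (+11), pos 2: b→i (+7), pos 3: r→c (+11) — repeating every 2. The shifts repeat in a cycle of length 2: positions 0,1,… shift by +7, +11, then the pattern repeats.
Applying it to miner: m+7=t, i+11=t, n+7=u, e+11=p, r+7=y.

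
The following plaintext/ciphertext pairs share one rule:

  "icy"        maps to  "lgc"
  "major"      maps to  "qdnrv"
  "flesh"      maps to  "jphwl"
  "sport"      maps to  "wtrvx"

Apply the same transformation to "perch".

thvgl

The shift depends on letter class: consonant c→g is +4, but vowel i→l is +3. Two shifts are in play — +3 for a/e/i/o/u, +4 for every other letter.
On perch: p(cons)+4=t, e(vowel)+3=h, r(cons)+4=v, c(cons)+4=g, h(cons)+4=l.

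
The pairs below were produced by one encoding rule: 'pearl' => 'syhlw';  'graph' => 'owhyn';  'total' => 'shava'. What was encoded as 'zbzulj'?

The output letters match the input read backwards, each shifted +7: pearl reversed is lraep. The word is reversed, then every letter is shifted forward by 7.
Undoing it on zbzulj: shift back: z−7=s, b−7=u, z−7=s, u−7=n, l−7=e, j−7=c → susnec; then reverse → census.

census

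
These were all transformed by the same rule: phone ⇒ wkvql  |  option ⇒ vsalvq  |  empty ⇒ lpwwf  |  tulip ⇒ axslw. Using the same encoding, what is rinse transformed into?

Shifts by position in phone: pos 0: p→w (+7), pos 1: h→k (+3), pos 2: o→v (+7), pos 3: n→q (+3) — repeating every 2. The shifts repeat in a cycle of length 2: positions 0,1,… shift by +7, +3, then the pattern repeats.
On rinse: r+7=y, i+3=l, n+7=u, s+3=v, e+7=l.

yluvl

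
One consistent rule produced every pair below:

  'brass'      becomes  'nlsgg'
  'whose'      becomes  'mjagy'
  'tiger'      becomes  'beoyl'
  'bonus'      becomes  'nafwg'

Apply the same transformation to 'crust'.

b(1)→n(13) and r(17)→l(11) fit y≡21x+18 (mod 26); the inverse of 21 mod 26 is 5. Each letter's alphabet position (a=0..z=25) is mapped through 21·x+18 mod 26 — an affine cipher.
Applying it to crust: c(2)→21·2+18≡8=i; r(17)→21·17+18≡11=l; u(20)→21·20+18≡22=w; s(18)→21·18+18≡6=g; t(19)→21·19+18≡1=b (all mod 26).

ilwgb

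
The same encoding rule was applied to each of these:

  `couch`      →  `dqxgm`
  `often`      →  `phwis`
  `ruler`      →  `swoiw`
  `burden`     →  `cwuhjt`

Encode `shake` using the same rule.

In couch: c→d is +1, o→q is +2, u→x is +3, c→g is +4 — the shift increases by 1 each position. Letter i (0-indexed) is shifted by i+1, so successive shifts are 1, 2, 3, ….
On shake: s+1=t, h+2=j, a+3=d, k+4=o, e+5=j.

tjdoj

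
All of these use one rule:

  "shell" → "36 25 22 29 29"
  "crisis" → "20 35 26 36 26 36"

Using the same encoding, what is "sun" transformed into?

s is letter #19 and maps to 36: an offset of 17. Letters become their 1-based position plus 17 (so a→18, b→19, …).
Applying it to sun: s=19→36, u=21→38, n=14→31.

36 38 31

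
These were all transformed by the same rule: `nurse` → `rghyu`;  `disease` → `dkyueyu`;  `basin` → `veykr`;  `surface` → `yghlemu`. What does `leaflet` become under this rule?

jueljup

n(13)→r(17) and u(20)→g(6) fit y≡17x+4 (mod 26); the inverse of 17 mod 26 is 23. Each letter's alphabet position (a=0..z=25) is mapped through 17·x+4 mod 26 — an affine cipher.
On leaflet: l(11)→17·11+4≡9=j; e(4)→17·4+4≡20=u; a(0)→17·0+4≡4=e; f(5)→17·5+4≡11=l; l(11)→17·11+4≡9=j; e(4)→17·4+4≡20=u; t(19)→17·19+4≡15=p (all mod 26).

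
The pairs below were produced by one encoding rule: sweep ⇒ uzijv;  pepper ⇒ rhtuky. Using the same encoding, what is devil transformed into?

fhznr

In sweep: s→u is +2, w→z is +3, e→i is +4, e→j is +5 — the shift increases by 1 each position. Each letter shifts forward by (position + 2), i.e. 2, 3, 4, … — the shift grows by one for each successive letter.
Applying it to devil: d+2=f, e+3=h, v+4=z, i+5=n, l+6=r.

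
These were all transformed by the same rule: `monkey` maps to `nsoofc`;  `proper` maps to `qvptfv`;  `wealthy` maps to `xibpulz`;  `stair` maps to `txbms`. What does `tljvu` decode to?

shirt

Shifts by position in monkey: pos 0: m→n (+1), pos 1: o→s (+4), pos 2: n→o (+1), pos 3: k→o (+4) — repeating every 2. The shifts repeat in a cycle of length 2: positions 0,1,… shift by +1, +4, then the pattern repeats.
Decoding tljvu: t−1=s, l−4=h, j−1=i, v−4=r, u−1=t.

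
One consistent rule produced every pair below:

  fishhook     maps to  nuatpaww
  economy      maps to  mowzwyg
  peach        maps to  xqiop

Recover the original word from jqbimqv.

It's a Vigenère-style cipher with numeric key [8,12]: position i shifts by key[i mod 2].
Decoding jqbimqv: j−8=b, q−12=e, b−8=t, i−12=w, m−8=e, q−12=e, v−8=n.

between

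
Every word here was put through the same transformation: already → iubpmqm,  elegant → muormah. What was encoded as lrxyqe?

dinner

Letter i (0-indexed) is shifted by i+8, so successive shifts are 8, 9, 10, ….
Decoding lrxyqe: l−8=d, r−9=i, x−10=n, y−11=n, q−12=e, e−13=r.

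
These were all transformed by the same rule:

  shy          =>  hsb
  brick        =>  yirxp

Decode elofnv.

Each pair mirrors across the alphabet (s↔h, h↔s, y↔b): positions sum to 25. Each letter is replaced by its mirror in the alphabet: a↔z, b↔y, c↔x, and so on (the Atbash cipher).
Undoing it on elofnv: e↔v, l↔o, o↔l, f↔u, n↔m, v↔e.

volume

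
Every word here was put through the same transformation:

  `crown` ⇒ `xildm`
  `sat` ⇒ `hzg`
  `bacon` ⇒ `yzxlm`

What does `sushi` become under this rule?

hfhsr

Each pair mirrors across the alphabet (c↔x, r↔i, o↔l): positions sum to 25. Each letter is replaced by its mirror in the alphabet: a↔z, b↔y, c↔x, and so on (the Atbash cipher).
For sushi: s↔h, u↔f, s↔h, h↔s, i↔r.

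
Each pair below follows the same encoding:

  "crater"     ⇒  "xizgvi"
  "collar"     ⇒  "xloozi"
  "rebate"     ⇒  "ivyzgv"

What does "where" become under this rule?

Each pair mirrors across the alphabet (c↔x, r↔i, a↔z): positions sum to 25. This is the alphabet-reversal cipher (Atbash): a becomes z, b becomes y, etc.
Applying it to where: w↔d, h↔s, e↔v, r↔i, e↔v.

dsviv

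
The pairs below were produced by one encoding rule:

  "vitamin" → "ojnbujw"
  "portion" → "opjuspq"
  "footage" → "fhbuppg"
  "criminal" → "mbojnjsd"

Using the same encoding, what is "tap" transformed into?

Read the word backwards and shift each letter +1.
Applying it to tap: reverse → pat; then shift: p+1=q, a+1=b, t+1=u.

qbu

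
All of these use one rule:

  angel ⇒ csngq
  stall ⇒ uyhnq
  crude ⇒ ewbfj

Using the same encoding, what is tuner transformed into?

vzugw

It's a Vigenère-style cipher with numeric key [2,5,7]: position i shifts by key[i mod 3].
For tuner: t+2=v, u+5=z, n+7=u, e+2=g, r+5=w.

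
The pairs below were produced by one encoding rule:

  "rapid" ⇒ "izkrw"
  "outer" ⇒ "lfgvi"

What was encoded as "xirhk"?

Letters are reflected about the middle of the alphabet (position → 25−position): Atbash.
Reversing it on xirhk: x↔c, i↔r, r↔i, h↔s, k↔p.

crisp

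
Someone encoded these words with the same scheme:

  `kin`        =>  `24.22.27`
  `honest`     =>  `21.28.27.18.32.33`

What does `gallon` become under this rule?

20.14.25.25.28.27

k is letter #11 and maps to 24: an offset of 13. The number is (letter's place in the alphabet, a=1) + 13.
On gallon: g=7→20, a=1→14, l=12→25, l=12→25, o=15→28, n=14→27.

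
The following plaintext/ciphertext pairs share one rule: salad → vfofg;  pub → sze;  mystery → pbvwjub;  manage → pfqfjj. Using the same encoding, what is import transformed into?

npstuw

The shift depends on letter class: consonant s→v is +3, but vowel a→f is +5. Two shifts are in play — +5 for a/e/i/o/u, +3 for every other letter.
Applying it to import: i(vowel)+5=n, m(cons)+3=p, p(cons)+3=s, o(vowel)+5=t, r(cons)+3=u, t(cons)+3=w.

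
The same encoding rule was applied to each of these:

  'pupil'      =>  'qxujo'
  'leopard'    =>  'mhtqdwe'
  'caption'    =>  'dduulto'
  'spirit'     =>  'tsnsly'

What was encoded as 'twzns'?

Shifts by position in pupil: pos 0: p→q (+1), pos 1: u→x (+3), pos 2: p→u (+5), pos 3: i→j (+1), pos 4: l→o (+3) — repeating every 3. It's a Vigenère-style cipher with numeric key [1,3,5]: position i shifts by key[i mod 3].
Decoding twzns: t−1=s, w−3=t, z−5=u, n−1=m, s−3=p.

stump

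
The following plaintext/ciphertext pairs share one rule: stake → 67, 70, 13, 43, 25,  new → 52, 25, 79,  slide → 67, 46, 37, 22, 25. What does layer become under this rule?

The formula is n = 3×(alphabet index, a=1) + 10.
On layer: l=12→46, a=1→13, y=25→85, e=5→25, r=18→64.

46, 13, 85, 25, 64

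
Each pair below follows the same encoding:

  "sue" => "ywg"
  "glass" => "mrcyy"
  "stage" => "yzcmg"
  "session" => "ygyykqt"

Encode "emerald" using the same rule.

The shift depends on letter class: consonant s→y is +6, but vowel u→w is +2. Two shifts are in play — +2 for a/e/i/o/u, +6 for every other letter.
On emerald: e(vowel)+2=g, m(cons)+6=s, e(vowel)+2=g, r(cons)+6=x, a(vowel)+2=c, l(cons)+6=r, d(cons)+6=j.

gsgxcrj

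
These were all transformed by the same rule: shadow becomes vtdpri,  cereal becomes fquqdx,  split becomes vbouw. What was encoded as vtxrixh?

The shifts repeat in a cycle of length 2: positions 0,1,… shift by +3, +12, then the pattern repeats.
Undoing it on vtxrixh: v−3=s, t−12=h, x−3=u, r−12=f, i−3=f, x−12=l, h−3=e.

shuffle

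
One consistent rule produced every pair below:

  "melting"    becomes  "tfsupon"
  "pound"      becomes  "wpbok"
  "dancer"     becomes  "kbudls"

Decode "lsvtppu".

Shifts by position in melting: pos 0: m→t (+7), pos 1: e→f (+1), pos 2: l→s (+7), pos 3: t→u (+1) — repeating every 2. It's a Vigenère-style cipher with numeric key [7,1]: position i shifts by key[i mod 2].
Reversing it on lsvtppu: l−7=e, s−1=r, v−7=o, t−1=s, p−7=i, p−1=o, u−7=n.

erosion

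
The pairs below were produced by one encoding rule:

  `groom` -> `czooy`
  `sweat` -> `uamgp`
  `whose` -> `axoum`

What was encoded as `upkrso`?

studio

This is an affine cipher: with a=0,…,z=25, each position x becomes (21x+6) mod 26.
Decoding upkrso: u(20)→5·(20−6)≡18=s; p(15)→5·(15−6)≡19=t; k(10)→5·(10−6)≡20=u; r(17)→5·(17−6)≡3=d; s(18)→5·(18−6)≡8=i; o(14)→5·(14−6)≡14=o (all mod 26).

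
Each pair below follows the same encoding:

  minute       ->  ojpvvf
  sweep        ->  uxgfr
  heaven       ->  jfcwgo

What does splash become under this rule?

The shifts repeat in a cycle of length 2: positions 0,1,… shift by +2, +1, then the pattern repeats.
On splash: s+2=u, p+1=q, l+2=n, a+1=b, s+2=u, h+1=i.

uqnbui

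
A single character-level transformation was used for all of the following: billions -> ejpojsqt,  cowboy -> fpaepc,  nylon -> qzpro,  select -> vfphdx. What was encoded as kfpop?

Shifts by position in billions: pos 0: b→e (+3), pos 1: i→j (+1), pos 2: l→p (+4), pos 3: l→o (+3), pos 4: i→j (+1), pos 5: o→s (+4) — repeating every 3. It's a Vigenère-style cipher with numeric key [3,1,4]: position i shifts by key[i mod 3].
Undoing it on kfpop: k−3=h, f−1=e, p−4=l, o−3=l, p−1=o.

hello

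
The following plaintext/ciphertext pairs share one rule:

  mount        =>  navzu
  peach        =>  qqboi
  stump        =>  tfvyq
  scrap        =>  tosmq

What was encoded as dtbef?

chase

Shifts by position in mount: pos 0: m→n (+1), pos 1: o→a (+12), pos 2: u→v (+1), pos 3: n→z (+12) — repeating every 2. A repeating key of period 2 is used — shifts +1, +12 over and over.
Reversing it on dtbef: d−1=c, t−12=h, b−1=a, e−12=s, f−1=e.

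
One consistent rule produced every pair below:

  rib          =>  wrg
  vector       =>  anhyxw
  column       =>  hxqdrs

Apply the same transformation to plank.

The shift depends on letter class: consonant r→w is +5, but vowel i→r is +9. Two shifts are in play — +9 for a/e/i/o/u, +5 for every other letter.
Applying it to plank: p(cons)+5=u, l(cons)+5=q, a(vowel)+9=j, n(cons)+5=s, k(cons)+5=p.

uqjsp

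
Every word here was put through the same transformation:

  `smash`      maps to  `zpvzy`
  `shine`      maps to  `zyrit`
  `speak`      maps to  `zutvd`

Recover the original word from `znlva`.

s(18)→z(25) and m(12)→p(15) fit y≡19x+21 (mod 26); the inverse of 19 mod 26 is 11. This is an affine cipher: with a=0,…,z=25, each position x becomes (19x+21) mod 26.
Undoing it on znlva: z(25)→11·(25−21)≡18=s; n(13)→11·(13−21)≡16=q; l(11)→11·(11−21)≡20=u; v(21)→11·(21−21)≡0=a; a(0)→11·(0−21)≡3=d (all mod 26).

squad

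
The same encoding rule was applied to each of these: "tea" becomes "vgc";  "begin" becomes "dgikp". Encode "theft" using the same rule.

Compare letters: t→v is +2, e→g is +2, a→c is +2 — a constant shift. Each letter is shifted forward by 2 in the alphabet (a Caesar shift of +2).
For theft: t+2=v, h+2=j, e+2=g, f+2=h, t+2=v.

vjghv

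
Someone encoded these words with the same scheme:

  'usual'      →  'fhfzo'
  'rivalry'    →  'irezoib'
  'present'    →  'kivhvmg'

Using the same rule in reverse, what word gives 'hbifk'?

Each pair mirrors across the alphabet (u↔f, s↔h, u↔f): positions sum to 25. Each letter is replaced by its mirror in the alphabet: a↔z, b↔y, c↔x, and so on (the Atbash cipher).
Decoding hbifk: h↔s, b↔y, i↔r, f↔u, k↔p.

syrup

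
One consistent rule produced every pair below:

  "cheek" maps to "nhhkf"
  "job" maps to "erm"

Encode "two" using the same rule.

The output letters match the input read backwards, each shifted +3: cheek reversed is keehc. Read the word backwards and shift each letter +3.
On two: reverse → owt; then shift: o+3=r, w+3=z, t+3=w.

rzw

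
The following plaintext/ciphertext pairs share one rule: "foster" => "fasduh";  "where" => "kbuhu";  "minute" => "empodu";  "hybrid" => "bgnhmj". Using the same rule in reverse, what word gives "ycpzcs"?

This is an affine cipher: with a=0,…,z=25, each position x becomes (11x+2) mod 26.
Reversing it on ycpzcs: y(24)→19·(24−2)≡2=c; c(2)→19·(2−2)≡0=a; p(15)→19·(15−2)≡13=n; z(25)→19·(25−2)≡21=v; c(2)→19·(2−2)≡0=a; s(18)→19·(18−2)≡18=s (all mod 26).

canvas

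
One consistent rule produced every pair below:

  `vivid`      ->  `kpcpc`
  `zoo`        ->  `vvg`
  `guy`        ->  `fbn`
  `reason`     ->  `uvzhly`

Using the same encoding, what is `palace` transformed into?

ljhshw

The output letters match the input read backwards, each shifted +7: vivid reversed is diviv. The word is reversed, then every letter is shifted forward by 7.
For palace: reverse → ecalap; then shift: e+7=l, c+7=j, a+7=h, l+7=s, a+7=h, p+7=w.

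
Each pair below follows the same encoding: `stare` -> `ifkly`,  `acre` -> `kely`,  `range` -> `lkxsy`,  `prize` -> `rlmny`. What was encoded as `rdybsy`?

pledge

s(18)→i(8) and t(19)→f(5) fit y≡23x+10 (mod 26); the inverse of 23 mod 26 is 17. This is an affine cipher: with a=0,…,z=25, each position x becomes (23x+10) mod 26.
Undoing it on rdybsy: r(17)→17·(17−10)≡15=p; d(3)→17·(3−10)≡11=l; y(24)→17·(24−10)≡4=e; b(1)→17·(1−10)≡3=d; s(18)→17·(18−10)≡6=g; y(24)→17·(24−10)≡4=e (all mod 26).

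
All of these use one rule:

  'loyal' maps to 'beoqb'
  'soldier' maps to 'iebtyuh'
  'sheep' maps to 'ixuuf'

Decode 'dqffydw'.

napping

Compare letters: l→b is +16, o→e is +16, y→o is +16 — a constant shift. Every letter moves 16 places later in the alphabet, wrapping around z→a.
Decoding dqffydw: d−16=n, q−16=a, f−16=p, f−16=p, y−16=i, d−16=n, w−16=g.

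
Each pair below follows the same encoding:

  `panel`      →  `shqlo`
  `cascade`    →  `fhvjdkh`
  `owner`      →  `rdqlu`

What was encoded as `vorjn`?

Shifts by position in panel: pos 0: p→s (+3), pos 1: a→h (+7), pos 2: n→q (+3), pos 3: e→l (+7) — repeating every 2. The shifts repeat in a cycle of length 2: positions 0,1,… shift by +3, +7, then the pattern repeats.
Decoding vorjn: v−3=s, o−7=h, r−3=o, j−7=c, n−3=k.

shock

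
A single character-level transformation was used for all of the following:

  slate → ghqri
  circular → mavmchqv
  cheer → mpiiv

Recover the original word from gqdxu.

s(18)→g(6) and l(11)→h(7) fit y≡11x+16 (mod 26); the inverse of 11 mod 26 is 19. This is an affine cipher: with a=0,…,z=25, each position x becomes (11x+16) mod 26.
Reversing it on gqdxu: g(6)→19·(6−16)≡18=s; q(16)→19·(16−16)≡0=a; d(3)→19·(3−16)≡13=n; x(23)→19·(23−16)≡3=d; u(20)→19·(20−16)≡24=y (all mod 26).

sandy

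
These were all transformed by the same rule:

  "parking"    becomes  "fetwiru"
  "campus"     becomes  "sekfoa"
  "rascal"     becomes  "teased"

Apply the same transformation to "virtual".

p(15)→f(5) and a(0)→e(4) fit y≡7x+4 (mod 26); the inverse of 7 mod 26 is 15. Treating letters as 0–25, the rule is x ↦ 7x + 4 (mod 26).
On virtual: v(21)→7·21+4≡21=v; i(8)→7·8+4≡8=i; r(17)→7·17+4≡19=t; t(19)→7·19+4≡7=h; u(20)→7·20+4≡14=o; a(0)→7·0+4≡4=e; l(11)→7·11+4≡3=d (all mod 26).

vithoed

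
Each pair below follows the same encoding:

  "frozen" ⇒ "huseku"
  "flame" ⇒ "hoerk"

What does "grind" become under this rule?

In frozen: f→h is +2, r→u is +3, o→s is +4, z→e is +5 — the shift increases by 1 each position. Each letter shifts forward by (position + 2), i.e. 2, 3, 4, … — the shift grows by one for each successive letter.
On grind: g+2=i, r+3=u, i+4=m, n+5=s, d+6=j.

iumsj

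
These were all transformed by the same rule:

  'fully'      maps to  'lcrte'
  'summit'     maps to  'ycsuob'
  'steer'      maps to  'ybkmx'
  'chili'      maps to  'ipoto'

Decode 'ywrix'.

Shifts by position in fully: pos 0: f→l (+6), pos 1: u→c (+8), pos 2: l→r (+6), pos 3: l→t (+8) — repeating every 2. It's a Vigenère-style cipher with numeric key [6,8]: position i shifts by key[i mod 2].
Reversing it on ywrix: y−6=s, w−8=o, r−6=l, i−8=a, x−6=r.

solar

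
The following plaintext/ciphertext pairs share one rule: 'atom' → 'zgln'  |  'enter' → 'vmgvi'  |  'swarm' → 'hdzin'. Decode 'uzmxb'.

Each pair mirrors across the alphabet (a↔z, t↔g, o↔l): positions sum to 25. Letters are reflected about the middle of the alphabet (position → 25−position): Atbash.
Reversing it on uzmxb: u↔f, z↔a, m↔n, x↔c, b↔y.

fancy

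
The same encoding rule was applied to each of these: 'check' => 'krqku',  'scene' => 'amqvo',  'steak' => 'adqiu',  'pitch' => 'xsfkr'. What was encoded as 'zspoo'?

ridge

Shifts by position in check: pos 0: c→k (+8), pos 1: h→r (+10), pos 2: e→q (+12), pos 3: c→k (+8), pos 4: k→u (+10) — repeating every 3. A repeating key of period 3 is used — shifts +8, +10, +12 over and over.
Undoing it on zspoo: z−8=r, s−10=i, p−12=d, o−8=g, o−10=e.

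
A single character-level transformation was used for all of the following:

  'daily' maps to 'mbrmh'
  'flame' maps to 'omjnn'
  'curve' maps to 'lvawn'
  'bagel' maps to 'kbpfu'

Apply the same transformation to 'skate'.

Shifts by position in daily: pos 0: d→m (+9), pos 1: a→b (+1), pos 2: i→r (+9), pos 3: l→m (+1) — repeating every 2. A repeating key of period 2 is used — shifts +9, +1 over and over.
For skate: s+9=b, k+1=l, a+9=j, t+1=u, e+9=n.

bljun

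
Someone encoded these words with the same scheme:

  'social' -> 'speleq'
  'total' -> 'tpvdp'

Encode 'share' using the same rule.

sicui

In social: s→s is +0, o→p is +1, c→e is +2, i→l is +3 — the shift increases by 1 each position. The shift increases by 1 at each position, starting from +0: 0, 1, 2, ….
Applying it to share: s+0=s, h+1=i, a+2=c, r+3=u, e+4=i.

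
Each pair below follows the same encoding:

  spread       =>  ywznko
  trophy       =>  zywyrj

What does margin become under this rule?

Each letter shifts forward by (position + 6), i.e. 6, 7, 8, … — the shift grows by one for each successive letter.
Applying it to margin: m+6=s, a+7=h, r+8=z, g+9=p, i+10=s, n+11=y.

shzpsy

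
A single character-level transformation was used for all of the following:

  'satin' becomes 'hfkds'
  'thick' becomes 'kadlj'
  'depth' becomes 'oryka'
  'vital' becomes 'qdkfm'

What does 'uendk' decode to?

fruit

s(18)→h(7) and a(0)→f(5) fit y≡3x+5 (mod 26); the inverse of 3 mod 26 is 9. Treating letters as 0–25, the rule is x ↦ 3x + 5 (mod 26).
Reversing it on uendk: u(20)→9·(20−5)≡5=f; e(4)→9·(4−5)≡17=r; n(13)→9·(13−5)≡20=u; d(3)→9·(3−5)≡8=i; k(10)→9·(10−5)≡19=t (all mod 26).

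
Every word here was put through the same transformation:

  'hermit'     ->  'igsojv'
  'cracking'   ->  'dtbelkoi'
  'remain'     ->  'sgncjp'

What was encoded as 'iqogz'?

honey

The shifts repeat in a cycle of length 2: positions 0,1,… shift by +1, +2, then the pattern repeats.
Reversing it on iqogz: i−1=h, q−2=o, o−1=n, g−2=e, z−1=y.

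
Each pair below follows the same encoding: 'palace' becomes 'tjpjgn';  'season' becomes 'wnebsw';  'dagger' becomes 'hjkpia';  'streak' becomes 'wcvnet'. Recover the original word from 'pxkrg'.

Shifts by position in palace: pos 0: p→t (+4), pos 1: a→j (+9), pos 2: l→p (+4), pos 3: a→j (+9) — repeating every 2. The shifts repeat in a cycle of length 2: positions 0,1,… shift by +4, +9, then the pattern repeats.
Undoing it on pxkrg: p−4=l, x−9=o, k−4=g, r−9=i, g−4=c.

logic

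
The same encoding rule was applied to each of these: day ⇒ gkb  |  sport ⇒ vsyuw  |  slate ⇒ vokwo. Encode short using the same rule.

The shift depends on letter class: consonant d→g is +3, but vowel a→k is +10. Two shifts are in play — +10 for a/e/i/o/u, +3 for every other letter.
For short: s(cons)+3=v, h(cons)+3=k, o(vowel)+10=y, r(cons)+3=u, t(cons)+3=w.

vkyuw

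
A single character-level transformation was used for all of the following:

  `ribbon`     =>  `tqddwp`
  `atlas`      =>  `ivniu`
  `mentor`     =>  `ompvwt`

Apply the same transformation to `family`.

hioqna

The shift depends on letter class: consonant r→t is +2, but vowel i→q is +8. Vowels shift forward by 8 and consonants shift forward by 2.
For family: f(cons)+2=h, a(vowel)+8=i, m(cons)+2=o, i(vowel)+8=q, l(cons)+2=n, y(cons)+2=a.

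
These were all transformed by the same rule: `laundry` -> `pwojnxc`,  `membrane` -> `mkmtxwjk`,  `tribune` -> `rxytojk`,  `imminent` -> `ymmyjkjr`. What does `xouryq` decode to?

rustic

l(11)→p(15) and a(0)→w(22) fit y≡23x+22 (mod 26); the inverse of 23 mod 26 is 17. This is an affine cipher: with a=0,…,z=25, each position x becomes (23x+22) mod 26.
Decoding xouryq: x(23)→17·(23−22)≡17=r; o(14)→17·(14−22)≡20=u; u(20)→17·(20−22)≡18=s; r(17)→17·(17−22)≡19=t; y(24)→17·(24−22)≡8=i; q(16)→17·(16−22)≡2=c (all mod 26).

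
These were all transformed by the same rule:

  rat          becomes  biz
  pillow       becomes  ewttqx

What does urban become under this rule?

vijzc

The output letters match the input read backwards, each shifted +8: rat reversed is tar. The word is reversed, then every letter is shifted forward by 8.
Applying it to urban: reverse → nabru; then shift: n+8=v, a+8=i, b+8=j, r+8=z, u+8=c.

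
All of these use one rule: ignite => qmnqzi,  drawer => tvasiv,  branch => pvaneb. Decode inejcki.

enclose

This is an affine cipher: with a=0,…,z=25, each position x becomes (15x+0) mod 26.
Decoding inejcki: i(8)→7·(8−0)≡4=e; n(13)→7·(13−0)≡13=n; e(4)→7·(4−0)≡2=c; j(9)→7·(9−0)≡11=l; c(2)→7·(2−0)≡14=o; k(10)→7·(10−0)≡18=s; i(8)→7·(8−0)≡4=e (all mod 26).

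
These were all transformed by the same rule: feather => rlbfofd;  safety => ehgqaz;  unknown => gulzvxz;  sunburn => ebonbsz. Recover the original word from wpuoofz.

kitchen

A repeating key of period 3 is used — shifts +12, +7, +1 over and over.
Decoding wpuoofz: w−12=k, p−7=i, u−1=t, o−12=c, o−7=h, f−1=e, z−12=n.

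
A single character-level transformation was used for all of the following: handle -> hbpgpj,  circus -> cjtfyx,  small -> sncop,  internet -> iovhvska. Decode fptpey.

format

In handle: h→h is +0, a→b is +1, n→p is +2, d→g is +3 — the shift increases by 1 each position. The shift increases by 1 at each position, starting from +0: 0, 1, 2, ….
Undoing it on fptpey: f−0=f, p−1=o, t−2=r, p−3=m, e−4=a, y−5=t.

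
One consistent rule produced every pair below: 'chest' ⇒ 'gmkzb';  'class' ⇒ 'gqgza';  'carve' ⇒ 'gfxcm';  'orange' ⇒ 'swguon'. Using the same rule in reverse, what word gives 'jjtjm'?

In chest: c→g is +4, h→m is +5, e→k is +6, s→z is +7 — the shift increases by 1 each position. The shift increases by 1 at each position, starting from +4: 4, 5, 6, ….
Reversing it on jjtjm: j−4=f, j−5=e, t−6=n, j−7=c, m−8=e.

fence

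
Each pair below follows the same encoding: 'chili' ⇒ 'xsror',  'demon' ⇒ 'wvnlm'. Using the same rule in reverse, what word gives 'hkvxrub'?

specify

Each pair mirrors across the alphabet (c↔x, h↔s, i↔r): positions sum to 25. Each letter is replaced by its mirror in the alphabet: a↔z, b↔y, c↔x, and so on (the Atbash cipher).
Reversing it on hkvxrub: h↔s, k↔p, v↔e, x↔c, r↔i, u↔f, b↔y.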